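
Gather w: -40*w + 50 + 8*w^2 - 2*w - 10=8*w^2 - 42*w + 40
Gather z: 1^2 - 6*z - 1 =-6*z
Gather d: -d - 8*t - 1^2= -d - 8*t - 1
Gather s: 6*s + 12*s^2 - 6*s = 12*s^2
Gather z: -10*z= -10*z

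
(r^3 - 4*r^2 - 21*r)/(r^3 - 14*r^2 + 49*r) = (r + 3)/(r - 7)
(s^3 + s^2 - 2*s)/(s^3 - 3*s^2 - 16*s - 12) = s*(s - 1)/(s^2 - 5*s - 6)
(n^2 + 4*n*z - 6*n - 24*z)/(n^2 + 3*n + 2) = (n^2 + 4*n*z - 6*n - 24*z)/(n^2 + 3*n + 2)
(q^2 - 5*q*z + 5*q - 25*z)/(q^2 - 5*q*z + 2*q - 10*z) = (q + 5)/(q + 2)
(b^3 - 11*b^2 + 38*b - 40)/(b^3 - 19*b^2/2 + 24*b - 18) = 2*(b^2 - 9*b + 20)/(2*b^2 - 15*b + 18)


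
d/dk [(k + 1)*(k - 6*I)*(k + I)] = 3*k^2 + k*(2 - 10*I) + 6 - 5*I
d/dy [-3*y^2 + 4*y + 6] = 4 - 6*y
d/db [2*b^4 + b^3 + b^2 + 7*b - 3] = 8*b^3 + 3*b^2 + 2*b + 7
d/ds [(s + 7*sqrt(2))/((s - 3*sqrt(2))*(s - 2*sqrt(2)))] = (-s^2 - 14*sqrt(2)*s + 82)/(s^4 - 10*sqrt(2)*s^3 + 74*s^2 - 120*sqrt(2)*s + 144)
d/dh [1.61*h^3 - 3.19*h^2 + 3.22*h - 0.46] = 4.83*h^2 - 6.38*h + 3.22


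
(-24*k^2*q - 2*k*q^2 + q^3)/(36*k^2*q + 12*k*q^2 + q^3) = (-24*k^2 - 2*k*q + q^2)/(36*k^2 + 12*k*q + q^2)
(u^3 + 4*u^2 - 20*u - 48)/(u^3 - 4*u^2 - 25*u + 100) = (u^2 + 8*u + 12)/(u^2 - 25)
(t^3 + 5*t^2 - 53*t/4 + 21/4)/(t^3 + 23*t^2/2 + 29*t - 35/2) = (t - 3/2)/(t + 5)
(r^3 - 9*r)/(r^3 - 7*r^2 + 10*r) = (r^2 - 9)/(r^2 - 7*r + 10)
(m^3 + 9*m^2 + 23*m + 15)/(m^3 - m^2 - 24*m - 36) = (m^2 + 6*m + 5)/(m^2 - 4*m - 12)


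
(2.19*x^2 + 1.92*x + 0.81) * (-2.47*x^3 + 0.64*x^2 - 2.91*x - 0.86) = -5.4093*x^5 - 3.3408*x^4 - 7.1448*x^3 - 6.9522*x^2 - 4.0083*x - 0.6966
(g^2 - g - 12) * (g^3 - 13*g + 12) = g^5 - g^4 - 25*g^3 + 25*g^2 + 144*g - 144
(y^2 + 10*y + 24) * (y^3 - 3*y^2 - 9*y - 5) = y^5 + 7*y^4 - 15*y^3 - 167*y^2 - 266*y - 120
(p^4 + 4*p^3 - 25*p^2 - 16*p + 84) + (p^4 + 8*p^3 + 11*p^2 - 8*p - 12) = 2*p^4 + 12*p^3 - 14*p^2 - 24*p + 72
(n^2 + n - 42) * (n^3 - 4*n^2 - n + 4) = n^5 - 3*n^4 - 47*n^3 + 171*n^2 + 46*n - 168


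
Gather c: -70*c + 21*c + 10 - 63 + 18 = -49*c - 35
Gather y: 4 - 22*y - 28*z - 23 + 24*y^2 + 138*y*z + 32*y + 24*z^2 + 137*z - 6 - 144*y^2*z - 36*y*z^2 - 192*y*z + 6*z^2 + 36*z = y^2*(24 - 144*z) + y*(-36*z^2 - 54*z + 10) + 30*z^2 + 145*z - 25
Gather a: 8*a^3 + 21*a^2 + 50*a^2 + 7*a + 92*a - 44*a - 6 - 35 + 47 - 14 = 8*a^3 + 71*a^2 + 55*a - 8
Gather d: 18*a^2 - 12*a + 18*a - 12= 18*a^2 + 6*a - 12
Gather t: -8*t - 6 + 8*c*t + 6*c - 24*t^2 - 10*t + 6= 6*c - 24*t^2 + t*(8*c - 18)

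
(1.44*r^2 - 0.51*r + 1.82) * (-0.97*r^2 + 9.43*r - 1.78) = -1.3968*r^4 + 14.0739*r^3 - 9.1379*r^2 + 18.0704*r - 3.2396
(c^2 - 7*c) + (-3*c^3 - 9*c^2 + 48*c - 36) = -3*c^3 - 8*c^2 + 41*c - 36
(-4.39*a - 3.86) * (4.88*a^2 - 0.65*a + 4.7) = -21.4232*a^3 - 15.9833*a^2 - 18.124*a - 18.142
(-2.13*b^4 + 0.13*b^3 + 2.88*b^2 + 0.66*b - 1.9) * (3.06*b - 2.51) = -6.5178*b^5 + 5.7441*b^4 + 8.4865*b^3 - 5.2092*b^2 - 7.4706*b + 4.769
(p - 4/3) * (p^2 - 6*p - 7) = p^3 - 22*p^2/3 + p + 28/3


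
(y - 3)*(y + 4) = y^2 + y - 12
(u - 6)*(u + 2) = u^2 - 4*u - 12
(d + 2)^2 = d^2 + 4*d + 4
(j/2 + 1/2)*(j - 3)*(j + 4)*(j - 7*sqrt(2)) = j^4/2 - 7*sqrt(2)*j^3/2 + j^3 - 7*sqrt(2)*j^2 - 11*j^2/2 - 6*j + 77*sqrt(2)*j/2 + 42*sqrt(2)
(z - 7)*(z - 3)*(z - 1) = z^3 - 11*z^2 + 31*z - 21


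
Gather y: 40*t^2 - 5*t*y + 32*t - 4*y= 40*t^2 + 32*t + y*(-5*t - 4)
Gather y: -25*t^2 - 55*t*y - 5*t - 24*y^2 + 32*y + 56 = -25*t^2 - 5*t - 24*y^2 + y*(32 - 55*t) + 56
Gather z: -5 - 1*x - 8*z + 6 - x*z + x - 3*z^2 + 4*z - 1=-3*z^2 + z*(-x - 4)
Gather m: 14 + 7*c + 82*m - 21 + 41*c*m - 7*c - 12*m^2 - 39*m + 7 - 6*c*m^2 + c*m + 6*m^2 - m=m^2*(-6*c - 6) + m*(42*c + 42)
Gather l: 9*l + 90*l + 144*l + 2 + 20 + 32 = 243*l + 54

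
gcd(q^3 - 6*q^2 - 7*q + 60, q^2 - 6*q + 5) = q - 5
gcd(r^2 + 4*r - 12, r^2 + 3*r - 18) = r + 6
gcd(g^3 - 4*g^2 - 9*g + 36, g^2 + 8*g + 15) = g + 3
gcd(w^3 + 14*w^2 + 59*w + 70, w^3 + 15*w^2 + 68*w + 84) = w^2 + 9*w + 14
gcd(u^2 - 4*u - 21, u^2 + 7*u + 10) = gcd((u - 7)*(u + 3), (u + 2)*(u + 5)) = 1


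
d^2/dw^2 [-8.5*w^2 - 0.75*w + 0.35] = -17.0000000000000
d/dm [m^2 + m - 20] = 2*m + 1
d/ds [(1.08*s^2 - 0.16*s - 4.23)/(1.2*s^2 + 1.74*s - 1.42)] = (2.0712*s^2 + 7.0848*s + 7.5874)/(1.44*s^4 + 4.176*s^3 - 0.3804*s^2 - 4.9416*s + 2.0164)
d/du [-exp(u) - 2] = -exp(u)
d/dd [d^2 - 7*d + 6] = 2*d - 7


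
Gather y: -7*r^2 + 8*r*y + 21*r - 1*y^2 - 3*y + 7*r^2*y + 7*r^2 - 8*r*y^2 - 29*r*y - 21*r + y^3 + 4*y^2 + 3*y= y^3 + y^2*(3 - 8*r) + y*(7*r^2 - 21*r)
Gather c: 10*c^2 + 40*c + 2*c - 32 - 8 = 10*c^2 + 42*c - 40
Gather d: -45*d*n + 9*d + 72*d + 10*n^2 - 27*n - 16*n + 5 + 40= d*(81 - 45*n) + 10*n^2 - 43*n + 45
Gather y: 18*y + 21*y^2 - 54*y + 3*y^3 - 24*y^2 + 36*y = 3*y^3 - 3*y^2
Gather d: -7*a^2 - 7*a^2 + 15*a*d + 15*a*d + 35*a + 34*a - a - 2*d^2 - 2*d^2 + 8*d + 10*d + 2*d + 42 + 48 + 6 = -14*a^2 + 68*a - 4*d^2 + d*(30*a + 20) + 96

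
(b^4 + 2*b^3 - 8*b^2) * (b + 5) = b^5 + 7*b^4 + 2*b^3 - 40*b^2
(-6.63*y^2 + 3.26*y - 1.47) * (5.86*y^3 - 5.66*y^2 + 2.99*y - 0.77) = -38.8518*y^5 + 56.6294*y^4 - 46.8895*y^3 + 23.1727*y^2 - 6.9055*y + 1.1319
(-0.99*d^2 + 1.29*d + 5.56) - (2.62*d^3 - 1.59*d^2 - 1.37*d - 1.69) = -2.62*d^3 + 0.6*d^2 + 2.66*d + 7.25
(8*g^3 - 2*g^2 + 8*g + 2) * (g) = 8*g^4 - 2*g^3 + 8*g^2 + 2*g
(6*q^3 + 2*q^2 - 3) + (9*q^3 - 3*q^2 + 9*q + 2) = 15*q^3 - q^2 + 9*q - 1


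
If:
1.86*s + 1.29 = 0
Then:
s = -0.69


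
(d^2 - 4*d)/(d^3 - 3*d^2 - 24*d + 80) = d/(d^2 + d - 20)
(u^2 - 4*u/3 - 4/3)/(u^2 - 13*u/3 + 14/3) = (3*u + 2)/(3*u - 7)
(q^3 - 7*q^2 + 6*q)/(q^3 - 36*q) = (q - 1)/(q + 6)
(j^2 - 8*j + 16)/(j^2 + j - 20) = (j - 4)/(j + 5)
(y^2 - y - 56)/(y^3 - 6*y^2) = (y^2 - y - 56)/(y^2*(y - 6))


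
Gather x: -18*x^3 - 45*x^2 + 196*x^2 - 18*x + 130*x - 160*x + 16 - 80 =-18*x^3 + 151*x^2 - 48*x - 64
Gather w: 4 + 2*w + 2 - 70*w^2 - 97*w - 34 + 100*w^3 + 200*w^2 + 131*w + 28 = 100*w^3 + 130*w^2 + 36*w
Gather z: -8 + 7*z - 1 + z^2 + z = z^2 + 8*z - 9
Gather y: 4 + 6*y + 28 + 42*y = 48*y + 32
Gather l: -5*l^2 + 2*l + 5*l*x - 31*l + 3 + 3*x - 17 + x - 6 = -5*l^2 + l*(5*x - 29) + 4*x - 20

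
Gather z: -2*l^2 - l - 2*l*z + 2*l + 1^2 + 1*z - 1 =-2*l^2 + l + z*(1 - 2*l)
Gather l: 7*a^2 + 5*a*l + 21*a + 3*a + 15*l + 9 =7*a^2 + 24*a + l*(5*a + 15) + 9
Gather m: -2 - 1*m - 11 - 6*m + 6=-7*m - 7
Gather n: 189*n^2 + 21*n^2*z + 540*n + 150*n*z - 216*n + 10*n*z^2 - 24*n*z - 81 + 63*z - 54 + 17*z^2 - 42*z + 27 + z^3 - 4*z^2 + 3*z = n^2*(21*z + 189) + n*(10*z^2 + 126*z + 324) + z^3 + 13*z^2 + 24*z - 108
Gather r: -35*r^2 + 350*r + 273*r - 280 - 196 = -35*r^2 + 623*r - 476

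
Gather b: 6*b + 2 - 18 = 6*b - 16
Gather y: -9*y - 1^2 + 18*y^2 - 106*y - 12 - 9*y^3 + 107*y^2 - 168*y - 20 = -9*y^3 + 125*y^2 - 283*y - 33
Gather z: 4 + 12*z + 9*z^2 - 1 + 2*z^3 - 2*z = 2*z^3 + 9*z^2 + 10*z + 3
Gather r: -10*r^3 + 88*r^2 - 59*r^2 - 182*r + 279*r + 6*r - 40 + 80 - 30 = -10*r^3 + 29*r^2 + 103*r + 10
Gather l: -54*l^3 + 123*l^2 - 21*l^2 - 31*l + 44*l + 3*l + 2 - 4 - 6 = -54*l^3 + 102*l^2 + 16*l - 8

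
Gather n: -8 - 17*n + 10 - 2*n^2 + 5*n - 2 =-2*n^2 - 12*n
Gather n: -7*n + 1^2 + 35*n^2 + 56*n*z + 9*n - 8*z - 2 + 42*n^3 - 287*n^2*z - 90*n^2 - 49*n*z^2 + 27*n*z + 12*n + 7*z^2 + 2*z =42*n^3 + n^2*(-287*z - 55) + n*(-49*z^2 + 83*z + 14) + 7*z^2 - 6*z - 1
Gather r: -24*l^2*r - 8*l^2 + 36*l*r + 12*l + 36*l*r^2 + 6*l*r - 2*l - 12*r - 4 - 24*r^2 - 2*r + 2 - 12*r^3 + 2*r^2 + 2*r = -8*l^2 + 10*l - 12*r^3 + r^2*(36*l - 22) + r*(-24*l^2 + 42*l - 12) - 2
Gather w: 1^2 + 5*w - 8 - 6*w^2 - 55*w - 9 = -6*w^2 - 50*w - 16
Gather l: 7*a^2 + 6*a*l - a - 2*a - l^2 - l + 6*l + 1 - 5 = 7*a^2 - 3*a - l^2 + l*(6*a + 5) - 4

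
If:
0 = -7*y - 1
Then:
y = -1/7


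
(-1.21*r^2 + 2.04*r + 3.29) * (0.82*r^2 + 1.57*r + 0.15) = -0.9922*r^4 - 0.2269*r^3 + 5.7191*r^2 + 5.4713*r + 0.4935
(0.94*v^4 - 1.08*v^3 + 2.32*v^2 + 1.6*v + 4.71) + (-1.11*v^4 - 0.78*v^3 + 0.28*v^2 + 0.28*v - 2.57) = -0.17*v^4 - 1.86*v^3 + 2.6*v^2 + 1.88*v + 2.14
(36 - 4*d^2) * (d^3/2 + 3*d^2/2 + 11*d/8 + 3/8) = -2*d^5 - 6*d^4 + 25*d^3/2 + 105*d^2/2 + 99*d/2 + 27/2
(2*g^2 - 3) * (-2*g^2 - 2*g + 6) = -4*g^4 - 4*g^3 + 18*g^2 + 6*g - 18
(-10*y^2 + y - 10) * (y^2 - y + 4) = -10*y^4 + 11*y^3 - 51*y^2 + 14*y - 40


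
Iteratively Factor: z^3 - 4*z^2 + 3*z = (z - 1)*(z^2 - 3*z) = (z - 3)*(z - 1)*(z)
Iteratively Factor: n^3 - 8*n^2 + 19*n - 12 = (n - 1)*(n^2 - 7*n + 12) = (n - 3)*(n - 1)*(n - 4)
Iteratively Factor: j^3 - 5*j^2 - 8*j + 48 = (j + 3)*(j^2 - 8*j + 16) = (j - 4)*(j + 3)*(j - 4)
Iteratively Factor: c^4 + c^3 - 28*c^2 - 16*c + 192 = (c + 4)*(c^3 - 3*c^2 - 16*c + 48) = (c + 4)^2*(c^2 - 7*c + 12) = (c - 3)*(c + 4)^2*(c - 4)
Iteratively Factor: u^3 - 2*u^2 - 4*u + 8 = (u - 2)*(u^2 - 4) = (u - 2)*(u + 2)*(u - 2)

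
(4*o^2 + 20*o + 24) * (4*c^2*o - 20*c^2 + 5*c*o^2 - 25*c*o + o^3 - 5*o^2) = 16*c^2*o^3 - 304*c^2*o - 480*c^2 + 20*c*o^4 - 380*c*o^2 - 600*c*o + 4*o^5 - 76*o^3 - 120*o^2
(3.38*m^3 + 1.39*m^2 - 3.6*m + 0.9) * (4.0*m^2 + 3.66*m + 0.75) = 13.52*m^5 + 17.9308*m^4 - 6.7776*m^3 - 8.5335*m^2 + 0.594*m + 0.675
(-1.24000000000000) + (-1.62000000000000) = -2.86000000000000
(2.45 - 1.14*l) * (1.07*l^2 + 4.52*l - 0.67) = -1.2198*l^3 - 2.5313*l^2 + 11.8378*l - 1.6415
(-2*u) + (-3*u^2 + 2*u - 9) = -3*u^2 - 9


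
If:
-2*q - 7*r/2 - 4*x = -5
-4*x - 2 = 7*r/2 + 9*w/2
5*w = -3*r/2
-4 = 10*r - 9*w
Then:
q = 943/254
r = -40/127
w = 12/127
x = -42/127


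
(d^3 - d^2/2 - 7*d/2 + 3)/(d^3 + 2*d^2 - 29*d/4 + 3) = 2*(d^2 + d - 2)/(2*d^2 + 7*d - 4)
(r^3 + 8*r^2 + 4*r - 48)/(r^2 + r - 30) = (r^2 + 2*r - 8)/(r - 5)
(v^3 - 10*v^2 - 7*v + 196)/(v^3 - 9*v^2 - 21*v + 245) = (v + 4)/(v + 5)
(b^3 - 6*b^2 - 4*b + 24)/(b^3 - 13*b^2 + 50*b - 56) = (b^2 - 4*b - 12)/(b^2 - 11*b + 28)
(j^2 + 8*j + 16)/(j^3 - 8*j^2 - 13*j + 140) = (j + 4)/(j^2 - 12*j + 35)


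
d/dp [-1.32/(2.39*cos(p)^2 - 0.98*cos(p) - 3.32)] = (1.2936 - 6.3096*cos(p))*sin(p)/(-2.39*cos(p)^2 + 0.98*cos(p) + 3.32)^2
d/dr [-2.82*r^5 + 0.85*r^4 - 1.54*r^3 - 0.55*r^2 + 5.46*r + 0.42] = -14.1*r^4 + 3.4*r^3 - 4.62*r^2 - 1.1*r + 5.46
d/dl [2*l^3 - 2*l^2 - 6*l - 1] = 6*l^2 - 4*l - 6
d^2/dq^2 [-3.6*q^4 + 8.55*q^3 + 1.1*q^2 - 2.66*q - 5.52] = -43.2*q^2 + 51.3*q + 2.2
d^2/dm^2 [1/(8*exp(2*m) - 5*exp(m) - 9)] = ((5 - 32*exp(m))*(-8*exp(2*m) + 5*exp(m) + 9) - 2*(16*exp(m) - 5)^2*exp(m))*exp(m)/(-8*exp(2*m) + 5*exp(m) + 9)^3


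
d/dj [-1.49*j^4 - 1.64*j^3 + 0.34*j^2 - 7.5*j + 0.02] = -5.96*j^3 - 4.92*j^2 + 0.68*j - 7.5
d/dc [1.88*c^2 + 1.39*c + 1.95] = 3.76*c + 1.39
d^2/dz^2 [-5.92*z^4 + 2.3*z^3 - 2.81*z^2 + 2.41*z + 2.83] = -71.04*z^2 + 13.8*z - 5.62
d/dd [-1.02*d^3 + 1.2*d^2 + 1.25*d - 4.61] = -3.06*d^2 + 2.4*d + 1.25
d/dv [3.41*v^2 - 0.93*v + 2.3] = 6.82*v - 0.93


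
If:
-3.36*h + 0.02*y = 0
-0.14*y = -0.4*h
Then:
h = 0.00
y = 0.00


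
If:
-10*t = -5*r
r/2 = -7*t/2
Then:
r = 0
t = 0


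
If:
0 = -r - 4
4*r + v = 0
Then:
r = -4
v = 16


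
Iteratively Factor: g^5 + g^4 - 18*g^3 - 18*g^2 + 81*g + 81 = (g - 3)*(g^4 + 4*g^3 - 6*g^2 - 36*g - 27) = (g - 3)*(g + 3)*(g^3 + g^2 - 9*g - 9) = (g - 3)*(g + 1)*(g + 3)*(g^2 - 9) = (g - 3)*(g + 1)*(g + 3)^2*(g - 3)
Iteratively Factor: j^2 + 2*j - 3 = (j + 3)*(j - 1)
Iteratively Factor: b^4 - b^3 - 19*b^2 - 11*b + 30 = (b + 3)*(b^3 - 4*b^2 - 7*b + 10) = (b - 1)*(b + 3)*(b^2 - 3*b - 10) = (b - 1)*(b + 2)*(b + 3)*(b - 5)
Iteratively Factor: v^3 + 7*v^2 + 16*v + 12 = (v + 2)*(v^2 + 5*v + 6) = (v + 2)^2*(v + 3)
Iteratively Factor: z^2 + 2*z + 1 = (z + 1)*(z + 1)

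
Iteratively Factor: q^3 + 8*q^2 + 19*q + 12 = (q + 3)*(q^2 + 5*q + 4) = (q + 3)*(q + 4)*(q + 1)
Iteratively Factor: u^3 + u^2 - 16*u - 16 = (u - 4)*(u^2 + 5*u + 4) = (u - 4)*(u + 1)*(u + 4)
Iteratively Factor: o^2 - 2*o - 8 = (o - 4)*(o + 2)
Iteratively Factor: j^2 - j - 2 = (j + 1)*(j - 2)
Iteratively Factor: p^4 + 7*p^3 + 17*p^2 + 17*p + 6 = (p + 3)*(p^3 + 4*p^2 + 5*p + 2) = (p + 2)*(p + 3)*(p^2 + 2*p + 1) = (p + 1)*(p + 2)*(p + 3)*(p + 1)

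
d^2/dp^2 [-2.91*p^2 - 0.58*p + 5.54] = -5.82000000000000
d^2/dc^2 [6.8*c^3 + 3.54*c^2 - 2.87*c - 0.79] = 40.8*c + 7.08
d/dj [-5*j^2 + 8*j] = 8 - 10*j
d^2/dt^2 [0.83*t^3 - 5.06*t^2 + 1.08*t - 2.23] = 4.98*t - 10.12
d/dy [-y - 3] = -1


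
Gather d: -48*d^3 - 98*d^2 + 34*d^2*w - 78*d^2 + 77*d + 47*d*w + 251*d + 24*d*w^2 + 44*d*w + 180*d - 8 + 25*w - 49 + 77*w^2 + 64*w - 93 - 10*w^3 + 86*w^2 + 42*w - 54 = -48*d^3 + d^2*(34*w - 176) + d*(24*w^2 + 91*w + 508) - 10*w^3 + 163*w^2 + 131*w - 204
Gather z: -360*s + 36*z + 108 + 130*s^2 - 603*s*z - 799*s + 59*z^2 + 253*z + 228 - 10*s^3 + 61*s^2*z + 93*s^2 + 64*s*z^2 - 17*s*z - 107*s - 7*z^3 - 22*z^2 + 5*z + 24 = -10*s^3 + 223*s^2 - 1266*s - 7*z^3 + z^2*(64*s + 37) + z*(61*s^2 - 620*s + 294) + 360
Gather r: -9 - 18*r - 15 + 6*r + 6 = -12*r - 18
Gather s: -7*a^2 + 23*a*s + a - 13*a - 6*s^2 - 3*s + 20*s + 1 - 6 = -7*a^2 - 12*a - 6*s^2 + s*(23*a + 17) - 5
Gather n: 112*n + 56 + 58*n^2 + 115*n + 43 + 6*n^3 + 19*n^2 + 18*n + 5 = 6*n^3 + 77*n^2 + 245*n + 104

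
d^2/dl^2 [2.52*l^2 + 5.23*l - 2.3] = 5.04000000000000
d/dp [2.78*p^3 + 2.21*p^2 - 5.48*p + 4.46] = 8.34*p^2 + 4.42*p - 5.48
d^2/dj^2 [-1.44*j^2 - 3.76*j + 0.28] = -2.88000000000000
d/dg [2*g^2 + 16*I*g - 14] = 4*g + 16*I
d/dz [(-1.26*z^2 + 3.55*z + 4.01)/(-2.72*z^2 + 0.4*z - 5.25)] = (9.152*z^2 + 35.0444*z - 20.2415)/(7.3984*z^4 - 2.176*z^3 + 28.72*z^2 - 4.2*z + 27.5625)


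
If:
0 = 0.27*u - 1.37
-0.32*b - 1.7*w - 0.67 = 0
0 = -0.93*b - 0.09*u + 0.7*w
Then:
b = -0.69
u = 5.07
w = -0.26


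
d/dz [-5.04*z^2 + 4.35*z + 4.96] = 4.35 - 10.08*z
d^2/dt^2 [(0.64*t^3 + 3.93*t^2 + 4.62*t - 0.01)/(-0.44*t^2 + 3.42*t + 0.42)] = (-1.11022302462516e-16*t^5 - 1.33226762955019e-15*t^4 - 28.824528*t^3 - 9.86174399999997*t^2 - 5.89031999999999*t + 12.123456)/(0.085184*t^6 - 1.986336*t^5 + 15.195312*t^4 - 36.209592*t^3 - 14.504616*t^2 - 1.809864*t - 0.074088)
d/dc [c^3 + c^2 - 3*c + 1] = 3*c^2 + 2*c - 3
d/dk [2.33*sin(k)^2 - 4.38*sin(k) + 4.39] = (4.66*sin(k) - 4.38)*cos(k)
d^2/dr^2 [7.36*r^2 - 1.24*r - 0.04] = 14.7200000000000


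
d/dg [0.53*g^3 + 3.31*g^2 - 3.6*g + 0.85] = 1.59*g^2 + 6.62*g - 3.6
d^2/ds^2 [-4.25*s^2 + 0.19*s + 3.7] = -8.50000000000000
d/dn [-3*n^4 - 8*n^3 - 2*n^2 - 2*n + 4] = -12*n^3 - 24*n^2 - 4*n - 2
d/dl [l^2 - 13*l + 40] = 2*l - 13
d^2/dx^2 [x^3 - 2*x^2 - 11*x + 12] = 6*x - 4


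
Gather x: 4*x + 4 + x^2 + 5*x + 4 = x^2 + 9*x + 8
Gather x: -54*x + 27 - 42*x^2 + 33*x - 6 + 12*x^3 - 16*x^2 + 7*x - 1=12*x^3 - 58*x^2 - 14*x + 20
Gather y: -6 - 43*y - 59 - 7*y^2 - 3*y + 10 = -7*y^2 - 46*y - 55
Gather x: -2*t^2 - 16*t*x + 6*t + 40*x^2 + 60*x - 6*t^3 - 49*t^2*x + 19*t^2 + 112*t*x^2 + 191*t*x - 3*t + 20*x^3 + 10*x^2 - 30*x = -6*t^3 + 17*t^2 + 3*t + 20*x^3 + x^2*(112*t + 50) + x*(-49*t^2 + 175*t + 30)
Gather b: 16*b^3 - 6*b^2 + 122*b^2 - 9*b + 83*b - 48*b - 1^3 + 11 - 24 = 16*b^3 + 116*b^2 + 26*b - 14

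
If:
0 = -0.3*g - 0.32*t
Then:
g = -1.06666666666667*t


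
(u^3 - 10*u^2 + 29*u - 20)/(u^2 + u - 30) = (u^2 - 5*u + 4)/(u + 6)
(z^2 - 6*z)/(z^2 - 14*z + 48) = z/(z - 8)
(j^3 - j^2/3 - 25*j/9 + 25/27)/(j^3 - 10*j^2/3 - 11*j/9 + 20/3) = (9*j^2 + 12*j - 5)/(3*(3*j^2 - 5*j - 12))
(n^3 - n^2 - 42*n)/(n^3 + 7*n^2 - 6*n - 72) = n*(n - 7)/(n^2 + n - 12)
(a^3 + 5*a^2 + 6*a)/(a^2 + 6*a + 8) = a*(a + 3)/(a + 4)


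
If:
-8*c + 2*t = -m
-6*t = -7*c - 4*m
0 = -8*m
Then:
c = 0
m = 0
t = 0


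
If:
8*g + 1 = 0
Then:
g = -1/8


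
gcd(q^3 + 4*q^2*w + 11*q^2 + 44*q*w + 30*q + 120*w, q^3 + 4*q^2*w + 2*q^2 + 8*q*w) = q + 4*w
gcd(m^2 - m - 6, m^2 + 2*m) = m + 2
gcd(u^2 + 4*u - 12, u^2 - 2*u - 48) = u + 6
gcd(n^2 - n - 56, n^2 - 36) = 1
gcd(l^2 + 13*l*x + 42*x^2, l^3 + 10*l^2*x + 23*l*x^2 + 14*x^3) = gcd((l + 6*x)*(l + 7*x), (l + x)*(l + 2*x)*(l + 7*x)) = l + 7*x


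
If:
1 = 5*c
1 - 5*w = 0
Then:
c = 1/5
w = 1/5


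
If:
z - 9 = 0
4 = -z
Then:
No Solution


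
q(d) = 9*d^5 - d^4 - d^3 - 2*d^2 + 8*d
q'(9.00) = 292058.00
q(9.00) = 524061.00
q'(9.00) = 292058.00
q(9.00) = 524061.00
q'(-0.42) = 10.85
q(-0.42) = -3.79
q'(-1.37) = 176.66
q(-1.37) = -59.10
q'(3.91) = 10225.06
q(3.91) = 7932.02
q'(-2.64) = 2257.14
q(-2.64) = -1219.38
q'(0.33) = 6.74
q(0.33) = 2.41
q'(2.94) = 3230.69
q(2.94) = 1882.98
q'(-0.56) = 14.43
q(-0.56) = -5.53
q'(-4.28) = 15384.15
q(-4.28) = -13253.95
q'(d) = 45*d^4 - 4*d^3 - 3*d^2 - 4*d + 8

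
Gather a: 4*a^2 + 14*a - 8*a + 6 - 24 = 4*a^2 + 6*a - 18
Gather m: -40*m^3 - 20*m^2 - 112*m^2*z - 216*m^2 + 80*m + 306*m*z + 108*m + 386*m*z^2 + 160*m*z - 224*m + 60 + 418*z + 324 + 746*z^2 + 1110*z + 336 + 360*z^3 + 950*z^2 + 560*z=-40*m^3 + m^2*(-112*z - 236) + m*(386*z^2 + 466*z - 36) + 360*z^3 + 1696*z^2 + 2088*z + 720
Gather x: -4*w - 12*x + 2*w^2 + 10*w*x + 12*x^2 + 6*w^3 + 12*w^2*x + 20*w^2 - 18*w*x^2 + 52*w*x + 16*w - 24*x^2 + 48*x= 6*w^3 + 22*w^2 + 12*w + x^2*(-18*w - 12) + x*(12*w^2 + 62*w + 36)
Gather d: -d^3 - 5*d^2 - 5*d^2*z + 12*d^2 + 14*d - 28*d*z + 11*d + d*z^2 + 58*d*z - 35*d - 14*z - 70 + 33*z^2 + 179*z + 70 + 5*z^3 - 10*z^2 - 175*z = -d^3 + d^2*(7 - 5*z) + d*(z^2 + 30*z - 10) + 5*z^3 + 23*z^2 - 10*z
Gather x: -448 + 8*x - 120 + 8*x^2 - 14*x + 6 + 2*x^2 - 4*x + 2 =10*x^2 - 10*x - 560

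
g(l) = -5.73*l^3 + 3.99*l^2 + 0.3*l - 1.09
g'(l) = -17.19*l^2 + 7.98*l + 0.3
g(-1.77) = 42.65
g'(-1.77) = -67.68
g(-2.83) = 159.89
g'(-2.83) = -159.96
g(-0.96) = 7.37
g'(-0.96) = -23.20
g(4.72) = -513.32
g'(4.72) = -345.00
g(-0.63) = 1.74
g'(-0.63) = -11.55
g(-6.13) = 1466.89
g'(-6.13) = -694.56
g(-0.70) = 2.62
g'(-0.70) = -13.71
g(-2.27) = 85.81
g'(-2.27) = -106.39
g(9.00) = -3852.37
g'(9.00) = -1320.27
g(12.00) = -9324.37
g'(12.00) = -2379.30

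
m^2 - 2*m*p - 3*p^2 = (m - 3*p)*(m + p)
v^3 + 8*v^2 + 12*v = v*(v + 2)*(v + 6)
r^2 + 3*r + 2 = (r + 1)*(r + 2)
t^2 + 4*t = t*(t + 4)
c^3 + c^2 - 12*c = c*(c - 3)*(c + 4)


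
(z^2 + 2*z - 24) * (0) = 0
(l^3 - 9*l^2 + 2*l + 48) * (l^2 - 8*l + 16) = l^5 - 17*l^4 + 90*l^3 - 112*l^2 - 352*l + 768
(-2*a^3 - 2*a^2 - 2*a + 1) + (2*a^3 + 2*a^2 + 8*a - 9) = 6*a - 8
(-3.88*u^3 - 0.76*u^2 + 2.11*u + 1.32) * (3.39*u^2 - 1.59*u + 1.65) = -13.1532*u^5 + 3.5928*u^4 + 1.9593*u^3 - 0.1341*u^2 + 1.3827*u + 2.178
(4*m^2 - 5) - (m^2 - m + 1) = 3*m^2 + m - 6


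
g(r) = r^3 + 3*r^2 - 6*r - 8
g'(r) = 3*r^2 + 6*r - 6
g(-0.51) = -4.29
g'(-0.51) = -8.28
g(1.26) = -8.80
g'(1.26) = 6.32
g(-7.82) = -255.83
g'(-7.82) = 130.54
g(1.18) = -9.26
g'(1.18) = 5.26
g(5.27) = 190.06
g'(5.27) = 108.94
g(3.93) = 75.45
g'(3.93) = 63.91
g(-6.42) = -110.44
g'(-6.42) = 79.13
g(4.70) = 133.89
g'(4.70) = 88.47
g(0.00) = -8.00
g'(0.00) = -6.00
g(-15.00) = -2618.00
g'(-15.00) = 579.00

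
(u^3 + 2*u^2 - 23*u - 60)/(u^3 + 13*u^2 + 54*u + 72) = (u - 5)/(u + 6)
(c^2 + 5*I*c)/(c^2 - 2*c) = (c + 5*I)/(c - 2)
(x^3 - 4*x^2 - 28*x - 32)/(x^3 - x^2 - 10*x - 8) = (x^2 - 6*x - 16)/(x^2 - 3*x - 4)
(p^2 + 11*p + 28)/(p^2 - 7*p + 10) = (p^2 + 11*p + 28)/(p^2 - 7*p + 10)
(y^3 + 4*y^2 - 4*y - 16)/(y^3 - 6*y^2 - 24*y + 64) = (y + 2)/(y - 8)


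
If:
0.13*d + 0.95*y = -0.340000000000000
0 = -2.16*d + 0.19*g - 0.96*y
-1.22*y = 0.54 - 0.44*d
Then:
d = 0.17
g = 0.01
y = -0.38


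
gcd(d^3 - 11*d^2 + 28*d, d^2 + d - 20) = d - 4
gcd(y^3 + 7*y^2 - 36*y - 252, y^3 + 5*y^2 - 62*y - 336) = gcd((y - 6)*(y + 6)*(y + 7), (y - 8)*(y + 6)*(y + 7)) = y^2 + 13*y + 42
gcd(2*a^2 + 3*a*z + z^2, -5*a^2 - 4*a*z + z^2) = a + z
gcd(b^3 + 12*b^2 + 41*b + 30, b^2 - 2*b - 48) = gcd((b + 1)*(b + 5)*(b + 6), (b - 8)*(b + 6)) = b + 6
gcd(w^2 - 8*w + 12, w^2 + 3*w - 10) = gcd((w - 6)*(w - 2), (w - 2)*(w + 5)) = w - 2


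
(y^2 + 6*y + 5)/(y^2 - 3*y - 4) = (y + 5)/(y - 4)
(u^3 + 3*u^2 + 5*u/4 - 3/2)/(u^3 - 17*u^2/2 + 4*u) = (u^2 + 7*u/2 + 3)/(u*(u - 8))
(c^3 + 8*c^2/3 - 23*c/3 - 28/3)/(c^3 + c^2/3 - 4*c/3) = (3*c^3 + 8*c^2 - 23*c - 28)/(c*(3*c^2 + c - 4))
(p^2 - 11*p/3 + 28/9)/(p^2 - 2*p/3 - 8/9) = (3*p - 7)/(3*p + 2)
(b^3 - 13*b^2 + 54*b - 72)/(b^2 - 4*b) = b - 9 + 18/b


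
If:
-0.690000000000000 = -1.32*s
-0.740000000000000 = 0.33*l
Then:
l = -2.24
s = 0.52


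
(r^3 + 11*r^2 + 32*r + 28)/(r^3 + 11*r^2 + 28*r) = (r^2 + 4*r + 4)/(r*(r + 4))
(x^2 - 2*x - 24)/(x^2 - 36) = (x + 4)/(x + 6)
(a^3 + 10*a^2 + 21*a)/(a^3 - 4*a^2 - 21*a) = (a + 7)/(a - 7)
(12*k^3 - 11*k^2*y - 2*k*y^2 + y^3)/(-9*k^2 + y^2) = (4*k^2 - 5*k*y + y^2)/(-3*k + y)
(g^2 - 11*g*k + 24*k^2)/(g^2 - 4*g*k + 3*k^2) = (g - 8*k)/(g - k)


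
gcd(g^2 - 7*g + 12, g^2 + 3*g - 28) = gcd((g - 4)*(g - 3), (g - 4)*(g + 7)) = g - 4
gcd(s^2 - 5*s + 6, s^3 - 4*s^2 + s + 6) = s^2 - 5*s + 6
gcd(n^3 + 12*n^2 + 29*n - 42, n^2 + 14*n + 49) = n + 7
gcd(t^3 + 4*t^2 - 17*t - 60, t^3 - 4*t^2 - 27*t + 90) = t + 5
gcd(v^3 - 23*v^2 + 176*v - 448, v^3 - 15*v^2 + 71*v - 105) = v - 7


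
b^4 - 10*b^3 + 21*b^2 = b^2*(b - 7)*(b - 3)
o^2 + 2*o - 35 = (o - 5)*(o + 7)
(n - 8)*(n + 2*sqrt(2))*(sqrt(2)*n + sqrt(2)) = sqrt(2)*n^3 - 7*sqrt(2)*n^2 + 4*n^2 - 28*n - 8*sqrt(2)*n - 32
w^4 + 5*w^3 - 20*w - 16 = (w - 2)*(w + 1)*(w + 2)*(w + 4)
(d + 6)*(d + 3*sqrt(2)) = d^2 + 3*sqrt(2)*d + 6*d + 18*sqrt(2)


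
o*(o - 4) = o^2 - 4*o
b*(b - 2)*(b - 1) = b^3 - 3*b^2 + 2*b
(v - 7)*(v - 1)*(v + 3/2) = v^3 - 13*v^2/2 - 5*v + 21/2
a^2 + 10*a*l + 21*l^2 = (a + 3*l)*(a + 7*l)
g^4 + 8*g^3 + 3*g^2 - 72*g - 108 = (g - 3)*(g + 2)*(g + 3)*(g + 6)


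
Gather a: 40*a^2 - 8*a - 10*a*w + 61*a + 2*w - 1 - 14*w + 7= 40*a^2 + a*(53 - 10*w) - 12*w + 6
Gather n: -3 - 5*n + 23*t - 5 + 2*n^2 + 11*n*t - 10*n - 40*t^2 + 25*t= 2*n^2 + n*(11*t - 15) - 40*t^2 + 48*t - 8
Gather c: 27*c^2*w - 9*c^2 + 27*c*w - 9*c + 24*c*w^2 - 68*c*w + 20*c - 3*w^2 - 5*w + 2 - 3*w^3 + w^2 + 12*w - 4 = c^2*(27*w - 9) + c*(24*w^2 - 41*w + 11) - 3*w^3 - 2*w^2 + 7*w - 2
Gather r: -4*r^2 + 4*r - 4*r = -4*r^2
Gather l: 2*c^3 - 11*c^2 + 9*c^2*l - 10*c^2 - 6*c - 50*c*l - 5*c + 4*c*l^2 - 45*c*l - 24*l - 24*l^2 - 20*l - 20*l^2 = 2*c^3 - 21*c^2 - 11*c + l^2*(4*c - 44) + l*(9*c^2 - 95*c - 44)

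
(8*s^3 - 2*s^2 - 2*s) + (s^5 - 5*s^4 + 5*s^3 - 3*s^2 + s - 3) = s^5 - 5*s^4 + 13*s^3 - 5*s^2 - s - 3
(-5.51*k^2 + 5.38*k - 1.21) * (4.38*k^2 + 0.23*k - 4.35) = -24.1338*k^4 + 22.2971*k^3 + 19.9061*k^2 - 23.6813*k + 5.2635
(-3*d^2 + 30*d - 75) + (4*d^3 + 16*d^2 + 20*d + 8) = 4*d^3 + 13*d^2 + 50*d - 67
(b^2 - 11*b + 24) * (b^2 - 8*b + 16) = b^4 - 19*b^3 + 128*b^2 - 368*b + 384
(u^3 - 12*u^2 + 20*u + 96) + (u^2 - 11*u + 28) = u^3 - 11*u^2 + 9*u + 124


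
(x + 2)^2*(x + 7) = x^3 + 11*x^2 + 32*x + 28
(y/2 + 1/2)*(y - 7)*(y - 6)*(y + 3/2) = y^4/2 - 21*y^3/4 + 11*y^2/2 + 171*y/4 + 63/2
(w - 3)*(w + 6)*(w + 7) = w^3 + 10*w^2 + 3*w - 126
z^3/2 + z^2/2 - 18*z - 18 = (z/2 + 1/2)*(z - 6)*(z + 6)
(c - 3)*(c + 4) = c^2 + c - 12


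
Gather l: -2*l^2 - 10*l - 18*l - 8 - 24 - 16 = -2*l^2 - 28*l - 48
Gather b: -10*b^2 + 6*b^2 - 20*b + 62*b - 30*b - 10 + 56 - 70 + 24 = -4*b^2 + 12*b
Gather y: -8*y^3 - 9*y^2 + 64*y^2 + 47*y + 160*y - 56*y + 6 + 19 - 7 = -8*y^3 + 55*y^2 + 151*y + 18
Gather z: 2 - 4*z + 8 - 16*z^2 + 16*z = -16*z^2 + 12*z + 10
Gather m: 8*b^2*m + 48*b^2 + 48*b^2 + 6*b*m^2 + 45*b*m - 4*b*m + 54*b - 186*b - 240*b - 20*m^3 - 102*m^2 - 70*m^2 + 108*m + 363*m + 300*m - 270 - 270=96*b^2 - 372*b - 20*m^3 + m^2*(6*b - 172) + m*(8*b^2 + 41*b + 771) - 540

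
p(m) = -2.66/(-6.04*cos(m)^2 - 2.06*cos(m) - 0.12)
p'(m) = -2.66*(-12.08*sin(m)*cos(m) - 2.06*sin(m))/(-6.04*cos(m)^2 - 2.06*cos(m) - 0.12)^2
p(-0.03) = 0.32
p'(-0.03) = -0.02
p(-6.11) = 0.33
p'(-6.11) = 0.10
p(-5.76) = 0.41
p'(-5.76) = 0.40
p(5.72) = 0.43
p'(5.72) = -0.46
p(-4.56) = -49.69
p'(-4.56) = 207.63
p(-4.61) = -96.89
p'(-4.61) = 2897.45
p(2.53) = 1.07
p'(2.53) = -1.94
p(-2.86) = 0.72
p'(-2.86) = 0.51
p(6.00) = 0.35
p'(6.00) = -0.17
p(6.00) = 0.35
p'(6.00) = -0.17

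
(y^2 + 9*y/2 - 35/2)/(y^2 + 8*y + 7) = (y - 5/2)/(y + 1)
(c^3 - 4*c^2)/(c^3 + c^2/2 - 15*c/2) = 2*c*(c - 4)/(2*c^2 + c - 15)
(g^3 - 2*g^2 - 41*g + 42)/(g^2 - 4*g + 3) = (g^2 - g - 42)/(g - 3)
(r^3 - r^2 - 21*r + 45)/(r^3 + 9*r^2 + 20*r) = (r^2 - 6*r + 9)/(r*(r + 4))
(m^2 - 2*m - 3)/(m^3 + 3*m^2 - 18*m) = (m + 1)/(m*(m + 6))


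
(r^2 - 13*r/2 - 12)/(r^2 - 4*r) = (r^2 - 13*r/2 - 12)/(r*(r - 4))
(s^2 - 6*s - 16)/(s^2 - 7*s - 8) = (s + 2)/(s + 1)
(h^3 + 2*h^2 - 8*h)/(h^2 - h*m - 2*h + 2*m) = h*(h + 4)/(h - m)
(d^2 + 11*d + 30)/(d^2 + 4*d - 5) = (d + 6)/(d - 1)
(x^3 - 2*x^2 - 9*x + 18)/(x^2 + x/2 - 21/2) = 2*(x^2 + x - 6)/(2*x + 7)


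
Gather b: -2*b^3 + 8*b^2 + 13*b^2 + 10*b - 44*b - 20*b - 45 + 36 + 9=-2*b^3 + 21*b^2 - 54*b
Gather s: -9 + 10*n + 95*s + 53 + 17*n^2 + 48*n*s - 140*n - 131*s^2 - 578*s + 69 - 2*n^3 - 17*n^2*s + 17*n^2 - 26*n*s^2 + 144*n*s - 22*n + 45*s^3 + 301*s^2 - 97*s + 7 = -2*n^3 + 34*n^2 - 152*n + 45*s^3 + s^2*(170 - 26*n) + s*(-17*n^2 + 192*n - 580) + 120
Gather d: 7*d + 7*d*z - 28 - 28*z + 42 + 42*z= d*(7*z + 7) + 14*z + 14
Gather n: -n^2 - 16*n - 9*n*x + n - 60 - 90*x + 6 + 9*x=-n^2 + n*(-9*x - 15) - 81*x - 54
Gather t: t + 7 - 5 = t + 2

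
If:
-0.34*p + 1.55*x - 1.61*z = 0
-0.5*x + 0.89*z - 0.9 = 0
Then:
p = 3.37941176470588*z - 8.20588235294118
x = 1.78*z - 1.8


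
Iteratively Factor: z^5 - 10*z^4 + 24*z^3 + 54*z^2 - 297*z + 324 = (z - 4)*(z^4 - 6*z^3 + 54*z - 81) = (z - 4)*(z + 3)*(z^3 - 9*z^2 + 27*z - 27) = (z - 4)*(z - 3)*(z + 3)*(z^2 - 6*z + 9) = (z - 4)*(z - 3)^2*(z + 3)*(z - 3)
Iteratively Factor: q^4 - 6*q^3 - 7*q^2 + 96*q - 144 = (q + 4)*(q^3 - 10*q^2 + 33*q - 36) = (q - 4)*(q + 4)*(q^2 - 6*q + 9) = (q - 4)*(q - 3)*(q + 4)*(q - 3)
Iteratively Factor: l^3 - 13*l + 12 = (l - 3)*(l^2 + 3*l - 4) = (l - 3)*(l - 1)*(l + 4)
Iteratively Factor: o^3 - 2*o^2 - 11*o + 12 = (o - 1)*(o^2 - o - 12) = (o - 4)*(o - 1)*(o + 3)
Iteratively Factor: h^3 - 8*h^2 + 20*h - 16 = (h - 2)*(h^2 - 6*h + 8) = (h - 4)*(h - 2)*(h - 2)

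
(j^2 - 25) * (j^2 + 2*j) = j^4 + 2*j^3 - 25*j^2 - 50*j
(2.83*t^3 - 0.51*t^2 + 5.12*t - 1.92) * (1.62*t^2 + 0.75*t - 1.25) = 4.5846*t^5 + 1.2963*t^4 + 4.3744*t^3 + 1.3671*t^2 - 7.84*t + 2.4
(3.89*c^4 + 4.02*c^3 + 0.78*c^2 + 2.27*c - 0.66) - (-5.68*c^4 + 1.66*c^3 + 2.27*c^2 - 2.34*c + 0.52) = 9.57*c^4 + 2.36*c^3 - 1.49*c^2 + 4.61*c - 1.18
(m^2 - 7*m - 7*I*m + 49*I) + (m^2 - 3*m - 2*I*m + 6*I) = 2*m^2 - 10*m - 9*I*m + 55*I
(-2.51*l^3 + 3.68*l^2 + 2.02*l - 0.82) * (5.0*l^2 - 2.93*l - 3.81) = -12.55*l^5 + 25.7543*l^4 + 8.8807*l^3 - 24.0394*l^2 - 5.2936*l + 3.1242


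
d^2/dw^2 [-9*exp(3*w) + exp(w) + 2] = -81*exp(3*w) + exp(w)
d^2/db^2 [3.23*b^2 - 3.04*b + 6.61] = 6.46000000000000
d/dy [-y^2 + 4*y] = 4 - 2*y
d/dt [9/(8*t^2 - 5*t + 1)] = 9*(5 - 16*t)/(8*t^2 - 5*t + 1)^2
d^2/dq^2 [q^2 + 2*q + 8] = 2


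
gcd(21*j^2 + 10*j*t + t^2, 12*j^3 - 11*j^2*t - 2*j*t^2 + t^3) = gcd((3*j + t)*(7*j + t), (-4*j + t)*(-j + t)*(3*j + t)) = 3*j + t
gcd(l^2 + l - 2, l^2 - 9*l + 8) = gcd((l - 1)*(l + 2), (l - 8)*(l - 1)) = l - 1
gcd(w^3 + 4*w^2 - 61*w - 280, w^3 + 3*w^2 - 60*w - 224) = w^2 - w - 56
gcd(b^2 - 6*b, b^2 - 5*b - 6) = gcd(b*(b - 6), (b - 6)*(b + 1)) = b - 6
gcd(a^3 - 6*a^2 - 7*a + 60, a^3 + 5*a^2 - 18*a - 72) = a^2 - a - 12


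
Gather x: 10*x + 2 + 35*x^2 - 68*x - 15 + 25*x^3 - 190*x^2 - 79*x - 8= 25*x^3 - 155*x^2 - 137*x - 21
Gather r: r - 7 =r - 7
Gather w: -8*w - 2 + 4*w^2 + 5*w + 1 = 4*w^2 - 3*w - 1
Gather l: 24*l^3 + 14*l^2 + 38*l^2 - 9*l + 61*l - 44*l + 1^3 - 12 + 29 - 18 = 24*l^3 + 52*l^2 + 8*l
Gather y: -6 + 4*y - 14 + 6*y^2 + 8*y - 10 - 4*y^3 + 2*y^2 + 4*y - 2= -4*y^3 + 8*y^2 + 16*y - 32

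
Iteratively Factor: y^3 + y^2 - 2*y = (y)*(y^2 + y - 2) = y*(y - 1)*(y + 2)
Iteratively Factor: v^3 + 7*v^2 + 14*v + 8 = (v + 4)*(v^2 + 3*v + 2) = (v + 1)*(v + 4)*(v + 2)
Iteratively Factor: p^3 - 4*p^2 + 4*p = (p)*(p^2 - 4*p + 4) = p*(p - 2)*(p - 2)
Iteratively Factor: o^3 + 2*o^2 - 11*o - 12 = (o + 1)*(o^2 + o - 12) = (o - 3)*(o + 1)*(o + 4)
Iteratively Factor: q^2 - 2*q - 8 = (q - 4)*(q + 2)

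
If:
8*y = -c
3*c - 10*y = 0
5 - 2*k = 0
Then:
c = 0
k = 5/2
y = 0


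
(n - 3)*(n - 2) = n^2 - 5*n + 6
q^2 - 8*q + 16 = (q - 4)^2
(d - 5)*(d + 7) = d^2 + 2*d - 35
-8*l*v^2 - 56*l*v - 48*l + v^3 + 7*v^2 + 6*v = (-8*l + v)*(v + 1)*(v + 6)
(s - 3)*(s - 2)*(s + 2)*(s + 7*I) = s^4 - 3*s^3 + 7*I*s^3 - 4*s^2 - 21*I*s^2 + 12*s - 28*I*s + 84*I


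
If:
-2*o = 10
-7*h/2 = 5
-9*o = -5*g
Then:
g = -9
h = -10/7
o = -5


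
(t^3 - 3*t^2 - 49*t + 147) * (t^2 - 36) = t^5 - 3*t^4 - 85*t^3 + 255*t^2 + 1764*t - 5292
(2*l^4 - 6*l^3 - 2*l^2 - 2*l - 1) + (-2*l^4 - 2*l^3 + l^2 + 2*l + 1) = -8*l^3 - l^2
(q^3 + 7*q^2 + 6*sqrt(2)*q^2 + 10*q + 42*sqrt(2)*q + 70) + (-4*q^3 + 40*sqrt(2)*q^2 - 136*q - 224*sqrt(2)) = -3*q^3 + 7*q^2 + 46*sqrt(2)*q^2 - 126*q + 42*sqrt(2)*q - 224*sqrt(2) + 70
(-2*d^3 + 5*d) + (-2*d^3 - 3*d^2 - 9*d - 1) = -4*d^3 - 3*d^2 - 4*d - 1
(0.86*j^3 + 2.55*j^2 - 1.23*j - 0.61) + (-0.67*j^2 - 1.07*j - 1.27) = 0.86*j^3 + 1.88*j^2 - 2.3*j - 1.88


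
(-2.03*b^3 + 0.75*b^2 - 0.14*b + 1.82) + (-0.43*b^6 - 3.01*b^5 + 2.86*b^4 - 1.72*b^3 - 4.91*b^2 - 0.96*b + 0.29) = -0.43*b^6 - 3.01*b^5 + 2.86*b^4 - 3.75*b^3 - 4.16*b^2 - 1.1*b + 2.11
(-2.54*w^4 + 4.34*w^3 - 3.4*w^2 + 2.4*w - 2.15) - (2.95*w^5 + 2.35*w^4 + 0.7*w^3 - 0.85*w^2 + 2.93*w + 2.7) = -2.95*w^5 - 4.89*w^4 + 3.64*w^3 - 2.55*w^2 - 0.53*w - 4.85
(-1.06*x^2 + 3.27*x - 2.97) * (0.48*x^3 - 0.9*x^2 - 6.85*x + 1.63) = -0.5088*x^5 + 2.5236*x^4 + 2.8924*x^3 - 21.4543*x^2 + 25.6746*x - 4.8411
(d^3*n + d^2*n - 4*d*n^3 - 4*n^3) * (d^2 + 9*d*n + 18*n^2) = d^5*n + 9*d^4*n^2 + d^4*n + 14*d^3*n^3 + 9*d^3*n^2 - 36*d^2*n^4 + 14*d^2*n^3 - 72*d*n^5 - 36*d*n^4 - 72*n^5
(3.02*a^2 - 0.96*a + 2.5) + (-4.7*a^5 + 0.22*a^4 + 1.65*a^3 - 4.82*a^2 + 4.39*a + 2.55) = -4.7*a^5 + 0.22*a^4 + 1.65*a^3 - 1.8*a^2 + 3.43*a + 5.05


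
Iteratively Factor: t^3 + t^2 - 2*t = (t)*(t^2 + t - 2) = t*(t - 1)*(t + 2)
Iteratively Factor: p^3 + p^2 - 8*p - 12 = (p - 3)*(p^2 + 4*p + 4) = (p - 3)*(p + 2)*(p + 2)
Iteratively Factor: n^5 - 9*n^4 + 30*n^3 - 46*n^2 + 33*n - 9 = (n - 1)*(n^4 - 8*n^3 + 22*n^2 - 24*n + 9) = (n - 1)^2*(n^3 - 7*n^2 + 15*n - 9) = (n - 1)^3*(n^2 - 6*n + 9) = (n - 3)*(n - 1)^3*(n - 3)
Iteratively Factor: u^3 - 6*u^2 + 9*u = (u - 3)*(u^2 - 3*u) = (u - 3)^2*(u)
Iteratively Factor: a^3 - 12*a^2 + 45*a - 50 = (a - 2)*(a^2 - 10*a + 25) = (a - 5)*(a - 2)*(a - 5)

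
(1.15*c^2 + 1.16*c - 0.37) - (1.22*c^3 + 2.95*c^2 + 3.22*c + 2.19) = -1.22*c^3 - 1.8*c^2 - 2.06*c - 2.56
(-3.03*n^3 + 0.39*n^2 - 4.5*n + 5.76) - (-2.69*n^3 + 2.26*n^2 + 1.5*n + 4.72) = -0.34*n^3 - 1.87*n^2 - 6.0*n + 1.04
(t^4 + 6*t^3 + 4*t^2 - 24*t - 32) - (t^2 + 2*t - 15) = t^4 + 6*t^3 + 3*t^2 - 26*t - 17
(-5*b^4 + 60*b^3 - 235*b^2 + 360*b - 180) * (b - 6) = -5*b^5 + 90*b^4 - 595*b^3 + 1770*b^2 - 2340*b + 1080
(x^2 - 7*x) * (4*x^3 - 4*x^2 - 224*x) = 4*x^5 - 32*x^4 - 196*x^3 + 1568*x^2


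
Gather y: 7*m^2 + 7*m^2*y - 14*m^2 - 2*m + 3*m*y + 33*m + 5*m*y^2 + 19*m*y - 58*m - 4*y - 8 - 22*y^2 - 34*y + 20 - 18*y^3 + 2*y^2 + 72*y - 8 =-7*m^2 - 27*m - 18*y^3 + y^2*(5*m - 20) + y*(7*m^2 + 22*m + 34) + 4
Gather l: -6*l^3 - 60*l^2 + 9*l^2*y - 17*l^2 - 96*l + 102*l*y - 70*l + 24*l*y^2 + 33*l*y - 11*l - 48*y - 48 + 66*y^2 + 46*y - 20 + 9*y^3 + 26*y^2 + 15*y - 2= -6*l^3 + l^2*(9*y - 77) + l*(24*y^2 + 135*y - 177) + 9*y^3 + 92*y^2 + 13*y - 70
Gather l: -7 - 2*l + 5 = -2*l - 2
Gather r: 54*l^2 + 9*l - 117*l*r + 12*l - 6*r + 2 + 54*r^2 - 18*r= 54*l^2 + 21*l + 54*r^2 + r*(-117*l - 24) + 2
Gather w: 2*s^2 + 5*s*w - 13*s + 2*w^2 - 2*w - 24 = 2*s^2 - 13*s + 2*w^2 + w*(5*s - 2) - 24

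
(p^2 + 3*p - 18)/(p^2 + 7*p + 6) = (p - 3)/(p + 1)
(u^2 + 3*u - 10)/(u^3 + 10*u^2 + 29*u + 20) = (u - 2)/(u^2 + 5*u + 4)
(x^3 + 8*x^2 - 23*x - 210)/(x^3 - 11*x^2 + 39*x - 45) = (x^2 + 13*x + 42)/(x^2 - 6*x + 9)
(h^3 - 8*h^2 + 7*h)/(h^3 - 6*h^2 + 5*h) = (h - 7)/(h - 5)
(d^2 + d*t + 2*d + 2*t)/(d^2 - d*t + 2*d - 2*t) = (-d - t)/(-d + t)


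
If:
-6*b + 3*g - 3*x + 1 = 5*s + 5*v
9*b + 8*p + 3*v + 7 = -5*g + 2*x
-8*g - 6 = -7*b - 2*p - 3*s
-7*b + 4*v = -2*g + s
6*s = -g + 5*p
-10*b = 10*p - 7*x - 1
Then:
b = 652/2099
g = -4627/4198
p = -5171/4198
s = -1769/2099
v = 3711/4198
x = -3062/2099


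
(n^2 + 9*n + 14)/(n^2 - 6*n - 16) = (n + 7)/(n - 8)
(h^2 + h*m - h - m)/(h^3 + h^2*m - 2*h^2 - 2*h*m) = (h - 1)/(h*(h - 2))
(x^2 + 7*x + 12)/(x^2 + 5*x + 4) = (x + 3)/(x + 1)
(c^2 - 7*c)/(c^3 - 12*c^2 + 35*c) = 1/(c - 5)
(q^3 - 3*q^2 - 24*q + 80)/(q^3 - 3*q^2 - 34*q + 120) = (q^2 + q - 20)/(q^2 + q - 30)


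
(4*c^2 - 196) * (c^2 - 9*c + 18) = 4*c^4 - 36*c^3 - 124*c^2 + 1764*c - 3528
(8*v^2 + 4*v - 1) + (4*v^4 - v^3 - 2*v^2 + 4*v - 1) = 4*v^4 - v^3 + 6*v^2 + 8*v - 2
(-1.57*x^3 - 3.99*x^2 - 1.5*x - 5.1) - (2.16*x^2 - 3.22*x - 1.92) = -1.57*x^3 - 6.15*x^2 + 1.72*x - 3.18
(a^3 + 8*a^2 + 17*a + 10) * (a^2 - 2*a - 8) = a^5 + 6*a^4 - 7*a^3 - 88*a^2 - 156*a - 80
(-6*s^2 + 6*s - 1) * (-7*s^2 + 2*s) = 42*s^4 - 54*s^3 + 19*s^2 - 2*s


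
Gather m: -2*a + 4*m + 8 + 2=-2*a + 4*m + 10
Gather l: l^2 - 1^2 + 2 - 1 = l^2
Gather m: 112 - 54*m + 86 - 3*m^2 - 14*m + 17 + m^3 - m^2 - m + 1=m^3 - 4*m^2 - 69*m + 216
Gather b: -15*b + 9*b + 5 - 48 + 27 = -6*b - 16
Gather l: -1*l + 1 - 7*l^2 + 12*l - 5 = -7*l^2 + 11*l - 4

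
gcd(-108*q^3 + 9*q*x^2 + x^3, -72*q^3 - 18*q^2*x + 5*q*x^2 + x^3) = 6*q + x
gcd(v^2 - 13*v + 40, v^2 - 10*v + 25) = v - 5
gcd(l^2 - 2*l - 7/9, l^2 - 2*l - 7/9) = l^2 - 2*l - 7/9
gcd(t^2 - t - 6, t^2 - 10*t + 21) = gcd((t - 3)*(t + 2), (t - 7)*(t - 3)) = t - 3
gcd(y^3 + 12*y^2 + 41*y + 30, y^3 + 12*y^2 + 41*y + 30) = y^3 + 12*y^2 + 41*y + 30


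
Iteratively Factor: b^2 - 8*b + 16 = (b - 4)*(b - 4)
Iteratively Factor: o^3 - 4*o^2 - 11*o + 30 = (o + 3)*(o^2 - 7*o + 10) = (o - 2)*(o + 3)*(o - 5)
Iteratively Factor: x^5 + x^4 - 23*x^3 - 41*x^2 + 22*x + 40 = (x - 1)*(x^4 + 2*x^3 - 21*x^2 - 62*x - 40) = (x - 1)*(x + 2)*(x^3 - 21*x - 20) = (x - 5)*(x - 1)*(x + 2)*(x^2 + 5*x + 4) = (x - 5)*(x - 1)*(x + 2)*(x + 4)*(x + 1)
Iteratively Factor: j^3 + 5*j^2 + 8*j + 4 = (j + 2)*(j^2 + 3*j + 2) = (j + 2)^2*(j + 1)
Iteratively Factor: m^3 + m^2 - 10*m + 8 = (m - 2)*(m^2 + 3*m - 4) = (m - 2)*(m + 4)*(m - 1)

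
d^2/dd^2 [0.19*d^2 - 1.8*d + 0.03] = 0.380000000000000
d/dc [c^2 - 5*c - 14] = 2*c - 5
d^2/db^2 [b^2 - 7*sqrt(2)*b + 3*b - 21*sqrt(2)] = 2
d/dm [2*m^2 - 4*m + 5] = 4*m - 4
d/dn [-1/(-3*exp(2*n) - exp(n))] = (-6*exp(n) - 1)*exp(-n)/(3*exp(n) + 1)^2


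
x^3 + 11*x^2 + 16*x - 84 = (x - 2)*(x + 6)*(x + 7)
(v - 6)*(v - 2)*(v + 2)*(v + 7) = v^4 + v^3 - 46*v^2 - 4*v + 168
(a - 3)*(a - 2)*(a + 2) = a^3 - 3*a^2 - 4*a + 12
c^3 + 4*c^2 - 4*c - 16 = (c - 2)*(c + 2)*(c + 4)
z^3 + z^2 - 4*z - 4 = (z - 2)*(z + 1)*(z + 2)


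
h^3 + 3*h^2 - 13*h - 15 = (h - 3)*(h + 1)*(h + 5)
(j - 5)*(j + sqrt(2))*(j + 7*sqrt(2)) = j^3 - 5*j^2 + 8*sqrt(2)*j^2 - 40*sqrt(2)*j + 14*j - 70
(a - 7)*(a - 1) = a^2 - 8*a + 7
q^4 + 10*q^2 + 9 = (q - 3*I)*(q - I)*(q + I)*(q + 3*I)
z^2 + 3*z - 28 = (z - 4)*(z + 7)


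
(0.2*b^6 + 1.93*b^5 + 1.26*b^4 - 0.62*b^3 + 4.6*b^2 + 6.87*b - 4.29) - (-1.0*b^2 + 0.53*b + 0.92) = 0.2*b^6 + 1.93*b^5 + 1.26*b^4 - 0.62*b^3 + 5.6*b^2 + 6.34*b - 5.21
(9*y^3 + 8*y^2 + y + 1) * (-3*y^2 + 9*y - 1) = -27*y^5 + 57*y^4 + 60*y^3 - 2*y^2 + 8*y - 1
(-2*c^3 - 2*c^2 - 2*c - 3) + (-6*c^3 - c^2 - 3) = -8*c^3 - 3*c^2 - 2*c - 6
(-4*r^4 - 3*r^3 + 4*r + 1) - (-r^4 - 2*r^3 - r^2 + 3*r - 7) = -3*r^4 - r^3 + r^2 + r + 8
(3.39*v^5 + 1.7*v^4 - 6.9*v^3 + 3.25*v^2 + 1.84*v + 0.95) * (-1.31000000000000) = -4.4409*v^5 - 2.227*v^4 + 9.039*v^3 - 4.2575*v^2 - 2.4104*v - 1.2445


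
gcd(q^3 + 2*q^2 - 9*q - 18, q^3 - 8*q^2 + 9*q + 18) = q - 3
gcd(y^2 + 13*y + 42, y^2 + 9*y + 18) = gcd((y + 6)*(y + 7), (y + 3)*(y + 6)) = y + 6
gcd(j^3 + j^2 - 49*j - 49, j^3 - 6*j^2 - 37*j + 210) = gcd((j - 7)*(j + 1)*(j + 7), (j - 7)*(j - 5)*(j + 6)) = j - 7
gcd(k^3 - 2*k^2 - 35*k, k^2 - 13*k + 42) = k - 7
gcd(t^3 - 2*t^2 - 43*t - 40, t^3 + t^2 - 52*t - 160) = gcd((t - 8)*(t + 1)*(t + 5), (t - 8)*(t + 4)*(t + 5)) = t^2 - 3*t - 40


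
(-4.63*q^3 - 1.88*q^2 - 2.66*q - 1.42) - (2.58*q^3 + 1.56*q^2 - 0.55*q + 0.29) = -7.21*q^3 - 3.44*q^2 - 2.11*q - 1.71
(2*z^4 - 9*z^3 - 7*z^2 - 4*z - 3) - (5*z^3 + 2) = 2*z^4 - 14*z^3 - 7*z^2 - 4*z - 5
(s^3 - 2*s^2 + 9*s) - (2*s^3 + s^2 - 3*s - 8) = -s^3 - 3*s^2 + 12*s + 8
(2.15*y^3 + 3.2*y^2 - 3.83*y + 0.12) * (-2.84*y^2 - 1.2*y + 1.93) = -6.106*y^5 - 11.668*y^4 + 11.1867*y^3 + 10.4312*y^2 - 7.5359*y + 0.2316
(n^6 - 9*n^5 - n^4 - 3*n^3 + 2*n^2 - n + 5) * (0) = 0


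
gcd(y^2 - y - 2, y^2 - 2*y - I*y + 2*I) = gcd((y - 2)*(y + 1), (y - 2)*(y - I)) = y - 2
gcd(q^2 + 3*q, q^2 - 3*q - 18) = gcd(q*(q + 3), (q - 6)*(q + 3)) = q + 3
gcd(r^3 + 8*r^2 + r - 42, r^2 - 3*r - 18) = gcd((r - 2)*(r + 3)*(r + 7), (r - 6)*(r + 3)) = r + 3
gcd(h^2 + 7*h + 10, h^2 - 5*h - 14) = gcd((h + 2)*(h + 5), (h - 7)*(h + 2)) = h + 2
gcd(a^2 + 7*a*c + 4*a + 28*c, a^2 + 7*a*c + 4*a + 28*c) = a^2 + 7*a*c + 4*a + 28*c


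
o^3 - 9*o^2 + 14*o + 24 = (o - 6)*(o - 4)*(o + 1)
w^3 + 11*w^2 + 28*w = w*(w + 4)*(w + 7)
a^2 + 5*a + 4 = (a + 1)*(a + 4)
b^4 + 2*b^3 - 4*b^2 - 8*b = b*(b - 2)*(b + 2)^2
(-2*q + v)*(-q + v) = 2*q^2 - 3*q*v + v^2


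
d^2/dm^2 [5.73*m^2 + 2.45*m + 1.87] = 11.4600000000000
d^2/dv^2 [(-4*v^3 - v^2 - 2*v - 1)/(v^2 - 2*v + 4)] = 2*(-4*v^3 + 105*v^2 - 162*v - 32)/(v^6 - 6*v^5 + 24*v^4 - 56*v^3 + 96*v^2 - 96*v + 64)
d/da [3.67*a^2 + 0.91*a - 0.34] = 7.34*a + 0.91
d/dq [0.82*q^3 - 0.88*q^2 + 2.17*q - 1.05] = 2.46*q^2 - 1.76*q + 2.17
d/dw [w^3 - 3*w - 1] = 3*w^2 - 3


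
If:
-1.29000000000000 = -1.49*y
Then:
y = 0.87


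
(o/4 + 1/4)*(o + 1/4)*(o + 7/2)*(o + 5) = o^4/4 + 39*o^3/16 + 227*o^2/32 + 6*o + 35/32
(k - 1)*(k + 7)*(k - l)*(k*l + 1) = k^4*l - k^3*l^2 + 6*k^3*l + k^3 - 6*k^2*l^2 - 8*k^2*l + 6*k^2 + 7*k*l^2 - 6*k*l - 7*k + 7*l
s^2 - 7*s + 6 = (s - 6)*(s - 1)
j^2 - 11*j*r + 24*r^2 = (j - 8*r)*(j - 3*r)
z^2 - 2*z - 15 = (z - 5)*(z + 3)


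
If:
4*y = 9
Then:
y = 9/4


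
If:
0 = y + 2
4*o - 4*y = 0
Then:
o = -2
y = -2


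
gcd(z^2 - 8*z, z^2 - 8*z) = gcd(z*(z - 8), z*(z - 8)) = z^2 - 8*z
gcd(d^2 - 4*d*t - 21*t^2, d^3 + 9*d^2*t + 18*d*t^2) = d + 3*t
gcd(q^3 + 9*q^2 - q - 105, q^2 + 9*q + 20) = q + 5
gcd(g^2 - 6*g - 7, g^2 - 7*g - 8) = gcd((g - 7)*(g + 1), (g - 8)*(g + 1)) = g + 1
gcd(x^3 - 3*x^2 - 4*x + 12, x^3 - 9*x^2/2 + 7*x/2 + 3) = x^2 - 5*x + 6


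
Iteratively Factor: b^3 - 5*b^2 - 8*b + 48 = (b + 3)*(b^2 - 8*b + 16) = (b - 4)*(b + 3)*(b - 4)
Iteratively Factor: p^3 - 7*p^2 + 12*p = (p)*(p^2 - 7*p + 12) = p*(p - 4)*(p - 3)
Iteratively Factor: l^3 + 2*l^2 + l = (l + 1)*(l^2 + l) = (l + 1)^2*(l)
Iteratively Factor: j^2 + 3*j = (j)*(j + 3)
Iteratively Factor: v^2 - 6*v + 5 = (v - 1)*(v - 5)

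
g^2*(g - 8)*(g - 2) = g^4 - 10*g^3 + 16*g^2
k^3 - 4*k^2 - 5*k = k*(k - 5)*(k + 1)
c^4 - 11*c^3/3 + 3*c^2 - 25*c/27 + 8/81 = (c - 8/3)*(c - 1/3)^3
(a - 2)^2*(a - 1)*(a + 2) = a^4 - 3*a^3 - 2*a^2 + 12*a - 8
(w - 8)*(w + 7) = w^2 - w - 56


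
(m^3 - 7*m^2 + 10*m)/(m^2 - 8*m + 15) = m*(m - 2)/(m - 3)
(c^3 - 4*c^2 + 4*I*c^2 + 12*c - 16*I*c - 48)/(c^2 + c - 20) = (c^2 + 4*I*c + 12)/(c + 5)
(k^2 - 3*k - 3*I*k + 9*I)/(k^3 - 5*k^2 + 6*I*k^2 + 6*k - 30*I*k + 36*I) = (k - 3*I)/(k^2 + k*(-2 + 6*I) - 12*I)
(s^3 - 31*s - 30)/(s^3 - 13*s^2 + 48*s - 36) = (s^2 + 6*s + 5)/(s^2 - 7*s + 6)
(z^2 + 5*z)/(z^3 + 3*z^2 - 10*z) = 1/(z - 2)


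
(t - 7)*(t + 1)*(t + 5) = t^3 - t^2 - 37*t - 35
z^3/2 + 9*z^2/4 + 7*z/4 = z*(z/2 + 1/2)*(z + 7/2)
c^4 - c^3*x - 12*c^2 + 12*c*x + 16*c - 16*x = (c - 2)^2*(c + 4)*(c - x)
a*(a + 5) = a^2 + 5*a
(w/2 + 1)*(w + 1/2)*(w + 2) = w^3/2 + 9*w^2/4 + 3*w + 1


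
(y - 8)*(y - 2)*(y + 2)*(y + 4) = y^4 - 4*y^3 - 36*y^2 + 16*y + 128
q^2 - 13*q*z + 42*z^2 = (q - 7*z)*(q - 6*z)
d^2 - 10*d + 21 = (d - 7)*(d - 3)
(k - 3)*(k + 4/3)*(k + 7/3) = k^3 + 2*k^2/3 - 71*k/9 - 28/3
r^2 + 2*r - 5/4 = (r - 1/2)*(r + 5/2)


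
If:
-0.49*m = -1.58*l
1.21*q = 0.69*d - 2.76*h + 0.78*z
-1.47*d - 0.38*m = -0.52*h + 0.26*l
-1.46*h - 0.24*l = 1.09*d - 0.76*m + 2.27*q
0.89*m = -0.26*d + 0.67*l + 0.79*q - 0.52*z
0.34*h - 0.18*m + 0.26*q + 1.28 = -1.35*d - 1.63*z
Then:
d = -1.14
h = -1.05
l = 0.76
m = 2.46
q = 1.97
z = 0.34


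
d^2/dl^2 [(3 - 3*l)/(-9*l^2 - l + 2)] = 6*((8 - 27*l)*(9*l^2 + l - 2) + (l - 1)*(18*l + 1)^2)/(9*l^2 + l - 2)^3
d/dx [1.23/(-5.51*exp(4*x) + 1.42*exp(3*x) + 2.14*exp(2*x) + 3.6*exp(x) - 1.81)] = (27.1092*exp(3*x) - 5.2398*exp(2*x) - 5.2644*exp(x) - 4.428)*exp(x)/(-5.51*exp(4*x) + 1.42*exp(3*x) + 2.14*exp(2*x) + 3.6*exp(x) - 1.81)^2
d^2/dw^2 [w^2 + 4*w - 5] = 2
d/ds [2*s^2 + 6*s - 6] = 4*s + 6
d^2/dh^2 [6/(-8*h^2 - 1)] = 96*(1 - 24*h^2)/(8*h^2 + 1)^3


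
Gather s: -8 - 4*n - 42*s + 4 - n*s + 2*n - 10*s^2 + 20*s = -2*n - 10*s^2 + s*(-n - 22) - 4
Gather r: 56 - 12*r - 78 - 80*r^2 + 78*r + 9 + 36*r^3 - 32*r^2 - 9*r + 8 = 36*r^3 - 112*r^2 + 57*r - 5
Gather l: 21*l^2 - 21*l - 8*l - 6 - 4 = 21*l^2 - 29*l - 10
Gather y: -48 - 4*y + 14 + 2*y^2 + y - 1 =2*y^2 - 3*y - 35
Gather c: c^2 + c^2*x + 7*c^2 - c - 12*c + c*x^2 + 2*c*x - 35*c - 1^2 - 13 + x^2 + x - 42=c^2*(x + 8) + c*(x^2 + 2*x - 48) + x^2 + x - 56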